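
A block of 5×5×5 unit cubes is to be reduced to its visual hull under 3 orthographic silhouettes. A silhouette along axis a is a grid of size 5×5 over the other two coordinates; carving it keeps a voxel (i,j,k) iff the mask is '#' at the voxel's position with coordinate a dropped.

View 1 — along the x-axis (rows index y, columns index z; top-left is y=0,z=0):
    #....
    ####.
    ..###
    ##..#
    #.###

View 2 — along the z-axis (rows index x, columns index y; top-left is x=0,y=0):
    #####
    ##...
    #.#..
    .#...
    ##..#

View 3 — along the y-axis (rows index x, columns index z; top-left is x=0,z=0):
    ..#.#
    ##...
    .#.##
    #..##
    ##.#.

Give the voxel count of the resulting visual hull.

|visual hull| = 19

full grid |V| = 125
  1. axis=0 (YZ plane), |mask|=15  ⇒  voxels=75
  2. axis=2 (XY plane), |mask|=13  ⇒  voxels=37
  3. axis=1 (XZ plane), |mask|=13  ⇒  voxels=19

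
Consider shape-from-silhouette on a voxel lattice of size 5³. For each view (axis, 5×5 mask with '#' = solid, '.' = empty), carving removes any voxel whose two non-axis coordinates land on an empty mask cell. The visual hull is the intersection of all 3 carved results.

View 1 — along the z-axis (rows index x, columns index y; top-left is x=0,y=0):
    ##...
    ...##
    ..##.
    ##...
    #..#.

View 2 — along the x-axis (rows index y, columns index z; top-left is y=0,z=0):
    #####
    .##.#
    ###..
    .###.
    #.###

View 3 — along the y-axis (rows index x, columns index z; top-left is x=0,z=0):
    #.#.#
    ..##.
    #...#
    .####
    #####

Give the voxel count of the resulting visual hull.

|visual hull| = 25

before carving: 125 voxels (5×5×5)
step 1: project along z, AND mask (10/25) → |grid| = 50
step 2: project along x, AND mask (18/25) → |grid| = 37
step 3: project along y, AND mask (16/25) → |grid| = 25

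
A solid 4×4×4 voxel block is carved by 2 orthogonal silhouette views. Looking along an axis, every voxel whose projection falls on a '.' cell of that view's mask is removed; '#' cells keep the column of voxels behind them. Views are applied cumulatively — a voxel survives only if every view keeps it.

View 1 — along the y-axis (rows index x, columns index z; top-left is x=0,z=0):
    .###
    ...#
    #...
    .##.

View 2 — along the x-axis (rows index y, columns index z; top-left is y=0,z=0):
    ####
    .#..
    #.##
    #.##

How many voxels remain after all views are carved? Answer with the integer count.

before carving: 64 voxels (4×4×4)
V1 y: intersect with XZ mask (7 set) -- 28 left
V2 x: intersect with YZ mask (11 set) -- 19 left

remaining voxels: 19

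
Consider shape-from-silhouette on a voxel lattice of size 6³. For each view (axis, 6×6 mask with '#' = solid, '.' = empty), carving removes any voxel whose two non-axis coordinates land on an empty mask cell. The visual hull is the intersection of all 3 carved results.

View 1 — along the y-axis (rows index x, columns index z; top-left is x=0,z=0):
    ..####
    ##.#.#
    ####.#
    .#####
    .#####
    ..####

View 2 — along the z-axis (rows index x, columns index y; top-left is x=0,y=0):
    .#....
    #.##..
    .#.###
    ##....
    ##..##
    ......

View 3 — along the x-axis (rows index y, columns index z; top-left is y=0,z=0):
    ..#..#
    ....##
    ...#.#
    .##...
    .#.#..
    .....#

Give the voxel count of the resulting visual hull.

23 voxels

before carving: 216 voxels (6×6×6)
  1. axis=1 (XZ plane), |mask|=27  ⇒  voxels=162
  2. axis=2 (XY plane), |mask|=14  ⇒  voxels=66
  3. axis=0 (YZ plane), |mask|=11  ⇒  voxels=23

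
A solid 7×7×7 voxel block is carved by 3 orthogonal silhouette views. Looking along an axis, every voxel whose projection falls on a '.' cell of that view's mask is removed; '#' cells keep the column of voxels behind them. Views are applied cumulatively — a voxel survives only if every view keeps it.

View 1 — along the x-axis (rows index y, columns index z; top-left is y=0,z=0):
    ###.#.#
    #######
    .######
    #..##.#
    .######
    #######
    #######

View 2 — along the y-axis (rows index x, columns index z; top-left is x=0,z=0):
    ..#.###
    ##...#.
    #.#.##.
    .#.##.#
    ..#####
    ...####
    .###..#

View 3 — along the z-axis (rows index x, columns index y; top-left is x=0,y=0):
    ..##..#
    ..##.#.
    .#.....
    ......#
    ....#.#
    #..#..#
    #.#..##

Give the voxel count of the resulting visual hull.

voxel count = 58

full grid |V| = 343
[1] x-view keeps 42 columns → grid now 294
[2] y-view keeps 28 columns → grid now 171
[3] z-view keeps 17 columns → grid now 58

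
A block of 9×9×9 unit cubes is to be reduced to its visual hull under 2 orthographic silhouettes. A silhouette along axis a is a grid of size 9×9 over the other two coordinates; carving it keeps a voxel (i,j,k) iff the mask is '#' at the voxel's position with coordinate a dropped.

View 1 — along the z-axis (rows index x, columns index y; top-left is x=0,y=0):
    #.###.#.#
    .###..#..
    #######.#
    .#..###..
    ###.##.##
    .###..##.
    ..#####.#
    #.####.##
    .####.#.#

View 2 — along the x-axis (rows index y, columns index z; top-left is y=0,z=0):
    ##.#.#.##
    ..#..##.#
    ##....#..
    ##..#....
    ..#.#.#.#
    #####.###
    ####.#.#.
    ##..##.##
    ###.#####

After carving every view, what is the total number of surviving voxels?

start: 9×9×9 = 729 voxels
step 1: project along z, AND mask (53/81) → |grid| = 477
step 2: project along x, AND mask (48/81) → |grid| = 269

|visual hull| = 269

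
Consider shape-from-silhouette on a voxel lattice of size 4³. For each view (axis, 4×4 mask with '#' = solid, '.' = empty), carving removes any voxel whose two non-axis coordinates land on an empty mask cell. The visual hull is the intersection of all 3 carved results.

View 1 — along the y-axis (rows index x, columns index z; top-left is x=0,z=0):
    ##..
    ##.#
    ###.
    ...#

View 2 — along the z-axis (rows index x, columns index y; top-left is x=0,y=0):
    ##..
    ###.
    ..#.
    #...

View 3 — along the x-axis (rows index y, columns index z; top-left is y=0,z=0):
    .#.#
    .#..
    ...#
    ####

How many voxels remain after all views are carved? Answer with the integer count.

full grid |V| = 64
  1. axis=1 (XZ plane), |mask|=9  ⇒  voxels=36
  2. axis=2 (XY plane), |mask|=7  ⇒  voxels=17
  3. axis=0 (YZ plane), |mask|=8  ⇒  voxels=7

remaining voxels: 7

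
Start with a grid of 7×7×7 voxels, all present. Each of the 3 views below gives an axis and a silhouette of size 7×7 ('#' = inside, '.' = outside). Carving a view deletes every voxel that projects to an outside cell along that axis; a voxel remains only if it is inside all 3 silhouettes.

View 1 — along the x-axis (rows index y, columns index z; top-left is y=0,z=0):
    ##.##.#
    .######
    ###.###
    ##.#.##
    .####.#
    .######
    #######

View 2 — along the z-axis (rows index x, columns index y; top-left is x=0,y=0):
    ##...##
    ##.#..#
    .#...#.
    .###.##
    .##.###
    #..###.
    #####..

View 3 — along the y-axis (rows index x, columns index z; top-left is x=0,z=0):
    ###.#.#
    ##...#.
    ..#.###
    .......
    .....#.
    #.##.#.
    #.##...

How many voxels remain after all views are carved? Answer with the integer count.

start: 7×7×7 = 343 voxels
after view 1 [x-axis, 40 of 49 cells solid] → remaining = 280
after view 2 [z-axis, 29 of 49 cells solid] → remaining = 167
after view 3 [y-axis, 20 of 49 cells solid] → remaining = 59

remaining voxels: 59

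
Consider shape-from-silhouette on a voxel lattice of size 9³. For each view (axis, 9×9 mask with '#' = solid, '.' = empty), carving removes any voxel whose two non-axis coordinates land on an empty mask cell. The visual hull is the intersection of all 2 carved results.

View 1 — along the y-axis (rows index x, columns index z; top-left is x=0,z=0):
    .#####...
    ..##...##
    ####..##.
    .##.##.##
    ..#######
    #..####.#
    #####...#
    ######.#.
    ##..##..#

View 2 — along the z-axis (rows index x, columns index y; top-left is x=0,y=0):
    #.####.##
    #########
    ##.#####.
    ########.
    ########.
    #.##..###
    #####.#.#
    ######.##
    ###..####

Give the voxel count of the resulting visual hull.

386 voxels

start: 9×9×9 = 729 voxels
step 1: project along y, AND mask (52/81) → |grid| = 468
step 2: project along z, AND mask (67/81) → |grid| = 386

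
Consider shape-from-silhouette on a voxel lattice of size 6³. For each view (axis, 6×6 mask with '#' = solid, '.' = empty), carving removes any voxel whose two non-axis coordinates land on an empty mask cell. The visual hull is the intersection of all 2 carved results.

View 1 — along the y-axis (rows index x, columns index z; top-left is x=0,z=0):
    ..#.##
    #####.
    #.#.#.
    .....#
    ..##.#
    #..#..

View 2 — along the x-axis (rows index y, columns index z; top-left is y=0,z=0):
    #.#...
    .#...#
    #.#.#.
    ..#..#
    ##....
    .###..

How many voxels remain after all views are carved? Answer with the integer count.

start: 6×6×6 = 216 voxels
after view 1 [y-axis, 17 of 36 cells solid] → remaining = 102
after view 2 [x-axis, 14 of 36 cells solid] → remaining = 40

40 voxels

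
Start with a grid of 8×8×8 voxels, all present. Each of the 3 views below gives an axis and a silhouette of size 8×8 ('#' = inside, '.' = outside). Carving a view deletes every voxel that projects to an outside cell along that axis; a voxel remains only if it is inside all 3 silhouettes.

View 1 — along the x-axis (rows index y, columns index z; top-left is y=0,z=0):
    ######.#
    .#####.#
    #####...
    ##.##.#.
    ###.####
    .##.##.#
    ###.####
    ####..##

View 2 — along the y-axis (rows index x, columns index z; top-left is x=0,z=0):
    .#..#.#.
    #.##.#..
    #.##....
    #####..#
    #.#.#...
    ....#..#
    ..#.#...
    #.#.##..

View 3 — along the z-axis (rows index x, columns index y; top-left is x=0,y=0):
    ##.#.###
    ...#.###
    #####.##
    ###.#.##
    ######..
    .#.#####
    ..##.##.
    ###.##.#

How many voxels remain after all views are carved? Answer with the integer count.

voxel count = 123

before carving: 512 voxels (8×8×8)
[1] x-view keeps 48 columns → grid now 384
[2] y-view keeps 27 columns → grid now 171
[3] z-view keeps 45 columns → grid now 123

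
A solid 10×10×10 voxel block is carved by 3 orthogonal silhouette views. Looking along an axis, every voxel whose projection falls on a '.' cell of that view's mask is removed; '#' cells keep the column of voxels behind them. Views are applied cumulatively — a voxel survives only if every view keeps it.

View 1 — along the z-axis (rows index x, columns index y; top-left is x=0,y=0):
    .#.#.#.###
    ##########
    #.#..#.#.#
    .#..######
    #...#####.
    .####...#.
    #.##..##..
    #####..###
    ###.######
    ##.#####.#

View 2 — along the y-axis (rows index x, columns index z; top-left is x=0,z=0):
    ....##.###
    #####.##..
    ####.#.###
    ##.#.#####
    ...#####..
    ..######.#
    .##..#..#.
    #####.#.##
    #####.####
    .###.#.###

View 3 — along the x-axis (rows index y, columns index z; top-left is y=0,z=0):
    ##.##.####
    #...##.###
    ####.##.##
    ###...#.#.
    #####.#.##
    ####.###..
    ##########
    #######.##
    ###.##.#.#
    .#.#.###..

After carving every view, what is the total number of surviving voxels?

350 voxels

full grid |V| = 1000
after view 1 [z-axis, 69 of 100 cells solid] → remaining = 690
after view 2 [y-axis, 68 of 100 cells solid] → remaining = 482
after view 3 [x-axis, 73 of 100 cells solid] → remaining = 350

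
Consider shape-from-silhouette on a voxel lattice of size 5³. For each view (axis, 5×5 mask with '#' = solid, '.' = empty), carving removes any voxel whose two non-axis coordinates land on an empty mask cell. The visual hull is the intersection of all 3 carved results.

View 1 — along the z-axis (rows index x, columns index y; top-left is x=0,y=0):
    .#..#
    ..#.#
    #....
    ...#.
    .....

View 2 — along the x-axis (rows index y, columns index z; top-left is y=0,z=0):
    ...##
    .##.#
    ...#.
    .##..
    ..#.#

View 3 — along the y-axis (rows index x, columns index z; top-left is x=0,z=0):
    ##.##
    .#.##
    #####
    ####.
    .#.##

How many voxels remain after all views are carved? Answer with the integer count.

initial block: 5^3 = 125
  1. axis=2 (XY plane), |mask|=6  ⇒  voxels=30
  2. axis=0 (YZ plane), |mask|=10  ⇒  voxels=12
  3. axis=1 (XZ plane), |mask|=19  ⇒  voxels=9

remaining voxels: 9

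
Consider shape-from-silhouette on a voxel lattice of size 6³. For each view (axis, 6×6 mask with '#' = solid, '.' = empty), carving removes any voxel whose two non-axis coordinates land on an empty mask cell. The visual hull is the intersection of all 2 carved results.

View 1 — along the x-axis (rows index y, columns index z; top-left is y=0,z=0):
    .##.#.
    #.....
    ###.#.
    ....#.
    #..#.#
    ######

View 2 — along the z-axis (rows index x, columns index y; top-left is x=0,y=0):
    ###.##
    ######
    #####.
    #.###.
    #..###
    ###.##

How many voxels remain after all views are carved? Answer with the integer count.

|visual hull| = 88

start: 6×6×6 = 216 voxels
V1 x: intersect with YZ mask (18 set) -- 108 left
V2 z: intersect with XY mask (29 set) -- 88 left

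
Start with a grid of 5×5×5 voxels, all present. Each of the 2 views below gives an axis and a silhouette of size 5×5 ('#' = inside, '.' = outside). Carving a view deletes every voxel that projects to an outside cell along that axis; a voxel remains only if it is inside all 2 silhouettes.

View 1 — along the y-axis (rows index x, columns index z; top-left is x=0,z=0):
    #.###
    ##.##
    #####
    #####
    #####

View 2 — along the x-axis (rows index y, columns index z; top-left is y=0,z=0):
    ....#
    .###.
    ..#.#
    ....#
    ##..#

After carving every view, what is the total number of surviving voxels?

full grid |V| = 125
after view 1 [y-axis, 23 of 25 cells solid] → remaining = 115
after view 2 [x-axis, 10 of 25 cells solid] → remaining = 46

remaining voxels: 46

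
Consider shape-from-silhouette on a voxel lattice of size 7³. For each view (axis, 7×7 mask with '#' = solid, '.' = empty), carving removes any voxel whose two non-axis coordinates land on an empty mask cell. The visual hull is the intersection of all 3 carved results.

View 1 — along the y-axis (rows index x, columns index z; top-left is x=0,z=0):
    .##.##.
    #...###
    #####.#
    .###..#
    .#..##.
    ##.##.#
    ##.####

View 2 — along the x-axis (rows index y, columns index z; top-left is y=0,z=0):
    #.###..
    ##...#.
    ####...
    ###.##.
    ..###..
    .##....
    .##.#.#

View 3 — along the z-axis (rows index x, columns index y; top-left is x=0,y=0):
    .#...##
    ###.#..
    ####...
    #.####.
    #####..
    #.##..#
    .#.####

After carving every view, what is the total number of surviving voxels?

remaining voxels: 71

start: 7×7×7 = 343 voxels
step 1: project along y, AND mask (32/49) → |grid| = 224
step 2: project along x, AND mask (25/49) → |grid| = 113
step 3: project along z, AND mask (30/49) → |grid| = 71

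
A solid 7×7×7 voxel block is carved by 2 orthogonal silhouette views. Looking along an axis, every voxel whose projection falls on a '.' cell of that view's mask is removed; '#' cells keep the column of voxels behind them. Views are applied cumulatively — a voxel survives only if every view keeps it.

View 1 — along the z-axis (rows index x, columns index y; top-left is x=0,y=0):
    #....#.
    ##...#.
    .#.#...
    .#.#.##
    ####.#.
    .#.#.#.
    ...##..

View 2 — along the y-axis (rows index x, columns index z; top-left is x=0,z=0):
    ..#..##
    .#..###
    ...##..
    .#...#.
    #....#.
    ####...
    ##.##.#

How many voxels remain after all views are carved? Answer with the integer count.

start: 7×7×7 = 343 voxels
[1] z-view keeps 21 columns → grid now 147
[2] y-view keeps 22 columns → grid now 62

|visual hull| = 62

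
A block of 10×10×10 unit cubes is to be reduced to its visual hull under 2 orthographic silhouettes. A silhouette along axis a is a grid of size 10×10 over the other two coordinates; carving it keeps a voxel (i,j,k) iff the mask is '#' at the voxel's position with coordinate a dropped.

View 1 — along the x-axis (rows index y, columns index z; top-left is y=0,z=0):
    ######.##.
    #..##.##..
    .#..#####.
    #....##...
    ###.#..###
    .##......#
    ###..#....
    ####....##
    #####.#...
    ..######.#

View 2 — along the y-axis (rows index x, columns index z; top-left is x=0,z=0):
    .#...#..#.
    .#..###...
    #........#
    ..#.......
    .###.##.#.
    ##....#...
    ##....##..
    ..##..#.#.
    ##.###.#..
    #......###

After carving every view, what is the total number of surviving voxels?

initial block: 10^3 = 1000
after view 1 [x-axis, 55 of 100 cells solid] → remaining = 550
after view 2 [y-axis, 37 of 100 cells solid] → remaining = 209

|visual hull| = 209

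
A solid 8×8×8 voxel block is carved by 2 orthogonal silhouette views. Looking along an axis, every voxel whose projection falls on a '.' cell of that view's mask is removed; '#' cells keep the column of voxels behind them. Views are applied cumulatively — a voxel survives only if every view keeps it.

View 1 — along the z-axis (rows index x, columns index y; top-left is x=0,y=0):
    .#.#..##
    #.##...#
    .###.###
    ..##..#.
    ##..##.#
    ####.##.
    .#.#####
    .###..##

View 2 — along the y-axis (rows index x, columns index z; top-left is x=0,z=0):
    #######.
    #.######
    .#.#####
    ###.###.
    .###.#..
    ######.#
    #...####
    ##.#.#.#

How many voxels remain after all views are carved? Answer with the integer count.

voxel count = 227

initial block: 8^3 = 512
  1. axis=2 (XY plane), |mask|=39  ⇒  voxels=312
  2. axis=1 (XZ plane), |mask|=47  ⇒  voxels=227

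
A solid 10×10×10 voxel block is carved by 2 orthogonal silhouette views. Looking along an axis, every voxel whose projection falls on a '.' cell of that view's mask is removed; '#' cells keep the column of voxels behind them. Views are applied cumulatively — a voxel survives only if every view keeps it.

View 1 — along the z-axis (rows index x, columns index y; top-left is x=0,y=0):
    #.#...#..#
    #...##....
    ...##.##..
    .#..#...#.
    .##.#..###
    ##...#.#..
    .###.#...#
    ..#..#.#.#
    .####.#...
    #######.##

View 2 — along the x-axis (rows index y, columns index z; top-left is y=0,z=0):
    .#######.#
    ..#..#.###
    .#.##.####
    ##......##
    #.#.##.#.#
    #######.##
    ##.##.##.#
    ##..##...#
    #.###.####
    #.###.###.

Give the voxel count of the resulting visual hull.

remaining voxels: 308

start: 10×10×10 = 1000 voxels
[1] z-view keeps 47 columns → grid now 470
[2] x-view keeps 66 columns → grid now 308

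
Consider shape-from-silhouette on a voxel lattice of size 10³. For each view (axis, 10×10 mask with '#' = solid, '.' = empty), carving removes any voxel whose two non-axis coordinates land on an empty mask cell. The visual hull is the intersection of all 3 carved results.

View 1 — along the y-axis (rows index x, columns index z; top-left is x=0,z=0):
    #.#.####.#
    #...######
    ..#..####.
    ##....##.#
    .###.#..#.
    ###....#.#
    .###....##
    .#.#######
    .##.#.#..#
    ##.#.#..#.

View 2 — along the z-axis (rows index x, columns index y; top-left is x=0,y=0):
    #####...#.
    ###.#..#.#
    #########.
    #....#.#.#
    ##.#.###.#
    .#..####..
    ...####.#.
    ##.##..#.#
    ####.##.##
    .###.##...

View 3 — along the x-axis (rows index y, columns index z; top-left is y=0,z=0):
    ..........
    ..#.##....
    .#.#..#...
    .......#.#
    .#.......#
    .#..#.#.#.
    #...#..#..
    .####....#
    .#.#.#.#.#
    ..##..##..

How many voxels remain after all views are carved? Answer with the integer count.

initial block: 10^3 = 1000
carve view 1 (along y, XZ-mask fill 57/100): 570 voxels remain
carve view 2 (along z, XY-mask fill 61/100): 347 voxels remain
carve view 3 (along x, YZ-mask fill 31/100): 92 voxels remain

voxel count = 92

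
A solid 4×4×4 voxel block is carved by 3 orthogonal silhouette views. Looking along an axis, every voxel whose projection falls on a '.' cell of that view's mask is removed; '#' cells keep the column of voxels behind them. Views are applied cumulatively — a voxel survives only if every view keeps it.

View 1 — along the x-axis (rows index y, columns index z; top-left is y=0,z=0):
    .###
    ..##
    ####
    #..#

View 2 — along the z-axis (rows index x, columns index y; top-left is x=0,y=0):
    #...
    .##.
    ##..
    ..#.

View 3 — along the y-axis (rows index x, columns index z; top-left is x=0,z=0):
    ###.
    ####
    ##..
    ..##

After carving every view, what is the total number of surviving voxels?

full grid |V| = 64
  1. axis=0 (YZ plane), |mask|=11  ⇒  voxels=44
  2. axis=2 (XY plane), |mask|=6  ⇒  voxels=18
  3. axis=1 (XZ plane), |mask|=11  ⇒  voxels=11

remaining voxels: 11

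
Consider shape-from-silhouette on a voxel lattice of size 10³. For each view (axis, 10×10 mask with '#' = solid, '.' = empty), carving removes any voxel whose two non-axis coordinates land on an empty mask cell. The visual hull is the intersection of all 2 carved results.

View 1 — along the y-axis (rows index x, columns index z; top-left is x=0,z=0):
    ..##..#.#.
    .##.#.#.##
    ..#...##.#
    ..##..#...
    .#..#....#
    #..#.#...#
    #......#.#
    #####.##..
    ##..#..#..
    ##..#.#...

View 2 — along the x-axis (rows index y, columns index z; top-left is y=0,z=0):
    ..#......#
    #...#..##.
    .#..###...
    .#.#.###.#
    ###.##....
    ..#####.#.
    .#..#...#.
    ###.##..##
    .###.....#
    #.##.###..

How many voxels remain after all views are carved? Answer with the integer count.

|visual hull| = 196

full grid |V| = 1000
  1. axis=1 (XZ plane), |mask|=42  ⇒  voxels=420
  2. axis=0 (YZ plane), |mask|=47  ⇒  voxels=196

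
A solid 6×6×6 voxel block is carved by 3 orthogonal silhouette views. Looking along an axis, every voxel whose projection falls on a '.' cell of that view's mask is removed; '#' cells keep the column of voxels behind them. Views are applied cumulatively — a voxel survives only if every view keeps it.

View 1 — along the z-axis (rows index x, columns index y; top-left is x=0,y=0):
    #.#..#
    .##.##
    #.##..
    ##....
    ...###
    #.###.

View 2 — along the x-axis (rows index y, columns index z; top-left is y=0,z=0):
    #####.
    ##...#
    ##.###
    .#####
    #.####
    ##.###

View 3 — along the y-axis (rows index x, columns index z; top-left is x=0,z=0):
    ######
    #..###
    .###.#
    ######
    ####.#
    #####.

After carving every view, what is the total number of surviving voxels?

full grid |V| = 216
V1 z: intersect with XY mask (19 set) -- 114 left
V2 x: intersect with YZ mask (28 set) -- 91 left
V3 y: intersect with XZ mask (30 set) -- 76 left

remaining voxels: 76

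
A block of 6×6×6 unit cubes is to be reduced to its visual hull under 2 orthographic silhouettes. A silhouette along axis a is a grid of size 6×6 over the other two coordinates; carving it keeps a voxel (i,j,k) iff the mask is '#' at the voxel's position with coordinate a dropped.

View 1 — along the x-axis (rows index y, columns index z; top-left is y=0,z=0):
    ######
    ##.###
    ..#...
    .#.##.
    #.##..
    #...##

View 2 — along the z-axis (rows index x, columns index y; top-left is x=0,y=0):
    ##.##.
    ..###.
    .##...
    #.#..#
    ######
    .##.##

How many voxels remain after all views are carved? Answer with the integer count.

remaining voxels: 73

start: 6×6×6 = 216 voxels
step 1: project along x, AND mask (21/36) → |grid| = 126
step 2: project along z, AND mask (22/36) → |grid| = 73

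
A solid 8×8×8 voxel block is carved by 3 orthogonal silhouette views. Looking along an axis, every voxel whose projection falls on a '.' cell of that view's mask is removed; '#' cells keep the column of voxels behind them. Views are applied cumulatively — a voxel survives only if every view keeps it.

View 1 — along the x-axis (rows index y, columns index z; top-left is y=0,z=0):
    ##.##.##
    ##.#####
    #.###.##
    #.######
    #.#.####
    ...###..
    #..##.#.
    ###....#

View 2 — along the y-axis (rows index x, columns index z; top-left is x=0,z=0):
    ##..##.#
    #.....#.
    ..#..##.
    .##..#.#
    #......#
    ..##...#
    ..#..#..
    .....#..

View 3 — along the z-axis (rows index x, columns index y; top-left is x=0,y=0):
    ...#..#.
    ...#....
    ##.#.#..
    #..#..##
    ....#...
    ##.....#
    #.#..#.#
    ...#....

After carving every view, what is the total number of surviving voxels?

|visual hull| = 35

initial block: 8^3 = 512
carve view 1 (along x, YZ-mask fill 43/64): 344 voxels remain
carve view 2 (along y, XZ-mask fill 22/64): 112 voxels remain
carve view 3 (along z, XY-mask fill 20/64): 35 voxels remain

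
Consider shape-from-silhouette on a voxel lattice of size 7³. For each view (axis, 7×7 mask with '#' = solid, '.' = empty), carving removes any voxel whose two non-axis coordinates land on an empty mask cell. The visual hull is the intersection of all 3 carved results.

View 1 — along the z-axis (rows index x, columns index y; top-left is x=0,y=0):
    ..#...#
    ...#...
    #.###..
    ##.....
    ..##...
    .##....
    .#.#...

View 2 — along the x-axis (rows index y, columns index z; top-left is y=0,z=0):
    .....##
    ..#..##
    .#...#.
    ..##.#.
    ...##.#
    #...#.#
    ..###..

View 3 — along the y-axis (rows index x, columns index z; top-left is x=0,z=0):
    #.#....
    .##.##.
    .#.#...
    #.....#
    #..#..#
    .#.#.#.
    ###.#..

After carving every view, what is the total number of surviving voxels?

14 voxels

initial block: 7^3 = 343
carve view 1 (along z, XY-mask fill 15/49): 105 voxels remain
carve view 2 (along x, YZ-mask fill 19/49): 39 voxels remain
carve view 3 (along y, XZ-mask fill 20/49): 14 voxels remain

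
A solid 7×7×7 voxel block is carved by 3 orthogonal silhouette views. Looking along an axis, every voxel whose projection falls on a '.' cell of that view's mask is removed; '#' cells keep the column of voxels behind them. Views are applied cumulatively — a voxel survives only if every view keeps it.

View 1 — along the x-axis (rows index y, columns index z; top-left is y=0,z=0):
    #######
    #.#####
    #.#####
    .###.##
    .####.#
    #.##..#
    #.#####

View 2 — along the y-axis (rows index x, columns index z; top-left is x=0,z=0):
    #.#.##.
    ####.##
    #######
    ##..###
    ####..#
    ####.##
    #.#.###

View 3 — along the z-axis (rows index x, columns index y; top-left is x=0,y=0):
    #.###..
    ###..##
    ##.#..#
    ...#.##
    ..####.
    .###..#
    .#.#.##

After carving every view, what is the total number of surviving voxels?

voxel count = 122

full grid |V| = 343
[1] x-view keeps 39 columns → grid now 273
[2] y-view keeps 38 columns → grid now 212
[3] z-view keeps 28 columns → grid now 122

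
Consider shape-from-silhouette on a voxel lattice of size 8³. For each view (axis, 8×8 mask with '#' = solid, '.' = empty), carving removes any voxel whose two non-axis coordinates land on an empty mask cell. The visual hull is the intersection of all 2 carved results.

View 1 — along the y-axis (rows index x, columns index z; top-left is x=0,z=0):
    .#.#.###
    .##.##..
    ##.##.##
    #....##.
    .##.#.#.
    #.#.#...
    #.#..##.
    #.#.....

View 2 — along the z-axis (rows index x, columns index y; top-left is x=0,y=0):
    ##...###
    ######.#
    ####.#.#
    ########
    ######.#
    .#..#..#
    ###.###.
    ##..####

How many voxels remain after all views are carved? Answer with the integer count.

before carving: 512 voxels (8×8×8)
carve view 1 (along y, XZ-mask fill 31/64): 248 voxels remain
carve view 2 (along z, XY-mask fill 48/64): 186 voxels remain

|visual hull| = 186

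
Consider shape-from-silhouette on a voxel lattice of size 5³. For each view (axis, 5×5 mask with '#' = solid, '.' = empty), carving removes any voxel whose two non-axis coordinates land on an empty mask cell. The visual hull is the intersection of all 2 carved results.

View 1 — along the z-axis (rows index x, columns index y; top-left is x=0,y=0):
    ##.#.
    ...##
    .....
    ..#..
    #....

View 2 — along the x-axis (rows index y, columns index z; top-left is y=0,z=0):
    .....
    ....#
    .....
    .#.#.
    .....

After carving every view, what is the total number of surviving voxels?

initial block: 5^3 = 125
[1] z-view keeps 7 columns → grid now 35
[2] x-view keeps 3 columns → grid now 5

voxel count = 5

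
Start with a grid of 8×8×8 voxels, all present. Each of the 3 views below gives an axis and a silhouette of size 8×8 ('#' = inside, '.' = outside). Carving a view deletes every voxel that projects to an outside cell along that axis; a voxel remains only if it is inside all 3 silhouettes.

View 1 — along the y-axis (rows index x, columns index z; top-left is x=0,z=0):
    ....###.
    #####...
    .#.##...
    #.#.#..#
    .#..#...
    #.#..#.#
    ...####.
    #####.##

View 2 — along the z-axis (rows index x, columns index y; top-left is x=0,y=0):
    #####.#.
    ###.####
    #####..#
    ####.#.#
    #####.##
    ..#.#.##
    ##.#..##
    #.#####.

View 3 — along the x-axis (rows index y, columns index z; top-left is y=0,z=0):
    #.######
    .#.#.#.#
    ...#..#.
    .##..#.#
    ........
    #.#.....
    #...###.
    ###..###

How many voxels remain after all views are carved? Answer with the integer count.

before carving: 512 voxels (8×8×8)
[1] y-view keeps 32 columns → grid now 256
[2] z-view keeps 47 columns → grid now 187
[3] x-view keeps 29 columns → grid now 81

voxel count = 81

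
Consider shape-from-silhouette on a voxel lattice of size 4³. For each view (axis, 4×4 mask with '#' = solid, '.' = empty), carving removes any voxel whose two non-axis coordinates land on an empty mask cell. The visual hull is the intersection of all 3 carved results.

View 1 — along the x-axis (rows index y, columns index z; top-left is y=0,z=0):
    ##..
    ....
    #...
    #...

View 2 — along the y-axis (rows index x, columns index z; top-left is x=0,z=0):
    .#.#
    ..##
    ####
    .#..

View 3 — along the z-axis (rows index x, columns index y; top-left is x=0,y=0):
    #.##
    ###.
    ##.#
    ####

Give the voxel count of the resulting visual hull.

initial block: 4^3 = 64
after view 1 [x-axis, 4 of 16 cells solid] → remaining = 16
after view 2 [y-axis, 9 of 16 cells solid] → remaining = 6
after view 3 [z-axis, 13 of 16 cells solid] → remaining = 5

remaining voxels: 5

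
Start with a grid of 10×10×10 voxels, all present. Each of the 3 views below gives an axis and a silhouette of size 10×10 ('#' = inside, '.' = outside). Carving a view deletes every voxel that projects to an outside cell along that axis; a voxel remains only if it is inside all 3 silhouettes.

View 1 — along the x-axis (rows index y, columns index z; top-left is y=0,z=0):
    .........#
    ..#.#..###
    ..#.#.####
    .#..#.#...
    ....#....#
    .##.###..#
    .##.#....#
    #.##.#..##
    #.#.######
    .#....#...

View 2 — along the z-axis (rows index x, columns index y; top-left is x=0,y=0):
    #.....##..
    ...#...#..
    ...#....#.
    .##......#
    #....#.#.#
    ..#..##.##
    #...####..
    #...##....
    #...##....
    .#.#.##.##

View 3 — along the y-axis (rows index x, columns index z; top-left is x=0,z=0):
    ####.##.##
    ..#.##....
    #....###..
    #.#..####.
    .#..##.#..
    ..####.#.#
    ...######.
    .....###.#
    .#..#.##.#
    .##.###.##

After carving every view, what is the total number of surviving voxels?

before carving: 1000 voxels (10×10×10)
step 1: project along x, AND mask (43/100) → |grid| = 430
step 2: project along z, AND mask (36/100) → |grid| = 150
step 3: project along y, AND mask (53/100) → |grid| = 92

|visual hull| = 92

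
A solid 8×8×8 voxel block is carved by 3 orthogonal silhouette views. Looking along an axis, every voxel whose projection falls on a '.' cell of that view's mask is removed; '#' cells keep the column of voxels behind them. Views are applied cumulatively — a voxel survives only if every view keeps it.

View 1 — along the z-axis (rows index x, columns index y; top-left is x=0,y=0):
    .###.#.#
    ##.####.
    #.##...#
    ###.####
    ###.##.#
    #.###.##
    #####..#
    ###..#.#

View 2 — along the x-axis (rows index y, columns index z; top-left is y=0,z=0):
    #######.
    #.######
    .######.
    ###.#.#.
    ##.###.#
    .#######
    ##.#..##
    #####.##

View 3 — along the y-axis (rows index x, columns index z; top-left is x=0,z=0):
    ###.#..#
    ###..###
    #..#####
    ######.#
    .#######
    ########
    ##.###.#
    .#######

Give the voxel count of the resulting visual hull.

remaining voxels: 234

initial block: 8^3 = 512
carve view 1 (along z, XY-mask fill 45/64): 360 voxels remain
carve view 2 (along x, YZ-mask fill 50/64): 287 voxels remain
carve view 3 (along y, XZ-mask fill 52/64): 234 voxels remain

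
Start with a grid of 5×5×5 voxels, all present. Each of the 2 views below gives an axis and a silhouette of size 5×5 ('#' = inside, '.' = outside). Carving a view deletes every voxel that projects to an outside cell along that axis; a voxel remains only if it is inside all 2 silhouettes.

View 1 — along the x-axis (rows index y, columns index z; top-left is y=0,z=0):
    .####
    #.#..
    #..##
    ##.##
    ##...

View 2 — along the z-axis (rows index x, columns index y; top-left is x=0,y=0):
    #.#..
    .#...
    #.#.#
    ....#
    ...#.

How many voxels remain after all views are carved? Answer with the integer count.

full grid |V| = 125
step 1: project along x, AND mask (15/25) → |grid| = 75
step 2: project along z, AND mask (8/25) → |grid| = 24

remaining voxels: 24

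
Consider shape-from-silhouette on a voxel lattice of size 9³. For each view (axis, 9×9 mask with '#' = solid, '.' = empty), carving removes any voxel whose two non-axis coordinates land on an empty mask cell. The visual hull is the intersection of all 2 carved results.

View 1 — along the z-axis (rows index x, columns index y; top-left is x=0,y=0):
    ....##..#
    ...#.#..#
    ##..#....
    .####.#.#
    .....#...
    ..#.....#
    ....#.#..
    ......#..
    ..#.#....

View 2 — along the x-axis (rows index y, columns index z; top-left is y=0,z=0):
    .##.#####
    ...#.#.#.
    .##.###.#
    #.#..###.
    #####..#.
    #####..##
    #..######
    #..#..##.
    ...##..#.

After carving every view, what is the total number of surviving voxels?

full grid |V| = 729
carve view 1 (along z, XY-mask fill 23/81): 207 voxels remain
carve view 2 (along x, YZ-mask fill 48/81): 125 voxels remain

|visual hull| = 125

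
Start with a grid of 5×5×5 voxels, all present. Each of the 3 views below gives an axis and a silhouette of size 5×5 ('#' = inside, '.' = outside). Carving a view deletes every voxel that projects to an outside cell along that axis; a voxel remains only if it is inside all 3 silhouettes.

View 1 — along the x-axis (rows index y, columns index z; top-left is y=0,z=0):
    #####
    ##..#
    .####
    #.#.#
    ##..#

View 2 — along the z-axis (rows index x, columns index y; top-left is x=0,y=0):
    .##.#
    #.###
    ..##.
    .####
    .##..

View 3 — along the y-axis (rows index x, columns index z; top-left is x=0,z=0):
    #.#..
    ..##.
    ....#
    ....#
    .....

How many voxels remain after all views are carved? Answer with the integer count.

before carving: 125 voxels (5×5×5)
[1] x-view keeps 18 columns → grid now 90
[2] z-view keeps 15 columns → grid now 52
[3] y-view keeps 6 columns → grid now 14

|visual hull| = 14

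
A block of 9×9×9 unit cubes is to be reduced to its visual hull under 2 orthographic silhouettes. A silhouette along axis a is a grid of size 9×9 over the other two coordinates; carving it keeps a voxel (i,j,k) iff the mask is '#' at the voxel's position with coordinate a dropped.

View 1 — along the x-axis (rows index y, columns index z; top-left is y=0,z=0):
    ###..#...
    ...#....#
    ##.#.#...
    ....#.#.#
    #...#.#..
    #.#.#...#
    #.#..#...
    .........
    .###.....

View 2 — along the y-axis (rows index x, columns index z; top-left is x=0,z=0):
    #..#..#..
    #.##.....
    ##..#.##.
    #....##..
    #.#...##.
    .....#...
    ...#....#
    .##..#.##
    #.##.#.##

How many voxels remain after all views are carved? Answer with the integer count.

full grid |V| = 729
[1] x-view keeps 26 columns → grid now 234
[2] y-view keeps 32 columns → grid now 96

voxel count = 96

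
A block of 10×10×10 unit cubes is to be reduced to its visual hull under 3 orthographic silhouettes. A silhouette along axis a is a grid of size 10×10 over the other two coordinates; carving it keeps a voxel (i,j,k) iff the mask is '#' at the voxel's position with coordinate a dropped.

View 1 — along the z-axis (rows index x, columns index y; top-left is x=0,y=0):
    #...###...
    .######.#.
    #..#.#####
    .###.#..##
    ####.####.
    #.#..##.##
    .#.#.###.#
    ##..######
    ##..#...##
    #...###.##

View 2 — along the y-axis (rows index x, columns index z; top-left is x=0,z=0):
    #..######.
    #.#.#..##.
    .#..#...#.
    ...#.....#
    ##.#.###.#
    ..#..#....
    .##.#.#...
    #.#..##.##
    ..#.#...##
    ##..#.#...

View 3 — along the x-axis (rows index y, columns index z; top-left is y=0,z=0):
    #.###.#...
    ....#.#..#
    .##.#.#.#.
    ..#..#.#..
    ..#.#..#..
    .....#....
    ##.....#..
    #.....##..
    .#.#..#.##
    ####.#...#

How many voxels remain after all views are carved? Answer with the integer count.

start: 10×10×10 = 1000 voxels
carve view 1 (along z, XY-mask fill 63/100): 630 voxels remain
carve view 2 (along y, XZ-mask fill 44/100): 280 voxels remain
carve view 3 (along x, YZ-mask fill 37/100): 100 voxels remain

remaining voxels: 100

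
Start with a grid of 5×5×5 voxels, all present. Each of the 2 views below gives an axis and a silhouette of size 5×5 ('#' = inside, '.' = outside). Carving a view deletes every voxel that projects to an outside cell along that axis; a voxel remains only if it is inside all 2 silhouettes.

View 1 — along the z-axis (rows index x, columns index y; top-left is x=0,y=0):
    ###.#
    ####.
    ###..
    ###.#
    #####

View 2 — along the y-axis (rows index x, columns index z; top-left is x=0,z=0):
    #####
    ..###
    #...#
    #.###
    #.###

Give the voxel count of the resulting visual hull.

full grid |V| = 125
V1 z: intersect with XY mask (20 set) -- 100 left
V2 y: intersect with XZ mask (18 set) -- 74 left

voxel count = 74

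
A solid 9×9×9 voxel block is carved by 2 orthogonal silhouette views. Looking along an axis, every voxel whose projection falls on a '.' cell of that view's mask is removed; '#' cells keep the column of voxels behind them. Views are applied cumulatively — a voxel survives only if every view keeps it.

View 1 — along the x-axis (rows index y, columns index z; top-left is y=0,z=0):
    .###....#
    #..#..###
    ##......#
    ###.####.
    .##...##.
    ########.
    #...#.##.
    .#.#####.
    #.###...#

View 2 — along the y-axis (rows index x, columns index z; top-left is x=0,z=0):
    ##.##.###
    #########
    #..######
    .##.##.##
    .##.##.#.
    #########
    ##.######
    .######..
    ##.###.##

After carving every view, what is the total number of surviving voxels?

initial block: 9^3 = 729
step 1: project along x, AND mask (46/81) → |grid| = 414
step 2: project along y, AND mask (64/81) → |grid| = 325

voxel count = 325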